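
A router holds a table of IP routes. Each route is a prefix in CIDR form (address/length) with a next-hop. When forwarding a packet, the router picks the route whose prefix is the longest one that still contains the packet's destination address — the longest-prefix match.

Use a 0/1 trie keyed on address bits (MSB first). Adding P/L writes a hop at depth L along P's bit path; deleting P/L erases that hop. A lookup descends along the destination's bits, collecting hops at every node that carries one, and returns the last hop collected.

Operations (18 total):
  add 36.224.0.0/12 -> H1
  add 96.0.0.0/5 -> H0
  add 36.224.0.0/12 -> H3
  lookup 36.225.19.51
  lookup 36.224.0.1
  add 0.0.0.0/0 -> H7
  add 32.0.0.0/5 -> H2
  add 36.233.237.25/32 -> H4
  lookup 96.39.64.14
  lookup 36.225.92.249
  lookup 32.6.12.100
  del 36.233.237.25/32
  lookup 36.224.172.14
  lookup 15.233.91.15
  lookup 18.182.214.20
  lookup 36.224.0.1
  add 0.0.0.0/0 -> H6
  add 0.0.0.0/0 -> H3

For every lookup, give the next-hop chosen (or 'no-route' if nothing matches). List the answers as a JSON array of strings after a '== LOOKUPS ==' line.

Trace:
  + 36.224.0.0/12 (H1) depth=12
  + 96.0.0.0/5 (H0) depth=5
  + 36.224.0.0/12 (H3) depth=12
  ? 36.225.19.51  path d0:-→d1:-→d2:-→d3:-→d4:-→d5:-→d6:-→d7:-→d8:-→d9:-→d10:-→d11:-→d12:H3  best=H3
  ? 36.224.0.1  path d0:-→d1:-→d2:-→d3:-→d4:-→d5:-→d6:-→d7:-→d8:-→d9:-→d10:-→d11:-→d12:H3  best=H3
  + 0.0.0.0/0 (H7) depth=0
  + 32.0.0.0/5 (H2) depth=5
  + 36.233.237.25/32 (H4) depth=32
  ? 96.39.64.14  path d0:H7→d1:-→d2:-→d3:-→d4:-→d5:H0  best=H0
  ? 36.225.92.249  path d0:H7→d1:-→d2:-→d3:-→d4:-→d5:H2→d6:-→d7:-→d8:-→d9:-→d10:-→d11:-→d12:H3  best=H3
  ? 32.6.12.100  path d0:H7→d1:-→d2:-→d3:-→d4:-→d5:H2  best=H2
  - 36.233.237.25/32 clear@32
  ? 36.224.172.14  path d0:H7→d1:-→d2:-→d3:-→d4:-→d5:H2→d6:-→d7:-→d8:-→d9:-→d10:-→d11:-→d12:H3  best=H3
  ? 15.233.91.15  path d0:H7→d1:-→d2:-  best=H7
  ? 18.182.214.20  path d0:H7→d1:-→d2:-  best=H7
  ? 36.224.0.1  path d0:H7→d1:-→d2:-→d3:-→d4:-→d5:H2→d6:-→d7:-→d8:-→d9:-→d10:-→d11:-→d12:H3  best=H3
  + 0.0.0.0/0 (H6) depth=0
  + 0.0.0.0/0 (H3) depth=0

== LOOKUPS ==
["H3","H3","H0","H3","H2","H3","H7","H7","H3"]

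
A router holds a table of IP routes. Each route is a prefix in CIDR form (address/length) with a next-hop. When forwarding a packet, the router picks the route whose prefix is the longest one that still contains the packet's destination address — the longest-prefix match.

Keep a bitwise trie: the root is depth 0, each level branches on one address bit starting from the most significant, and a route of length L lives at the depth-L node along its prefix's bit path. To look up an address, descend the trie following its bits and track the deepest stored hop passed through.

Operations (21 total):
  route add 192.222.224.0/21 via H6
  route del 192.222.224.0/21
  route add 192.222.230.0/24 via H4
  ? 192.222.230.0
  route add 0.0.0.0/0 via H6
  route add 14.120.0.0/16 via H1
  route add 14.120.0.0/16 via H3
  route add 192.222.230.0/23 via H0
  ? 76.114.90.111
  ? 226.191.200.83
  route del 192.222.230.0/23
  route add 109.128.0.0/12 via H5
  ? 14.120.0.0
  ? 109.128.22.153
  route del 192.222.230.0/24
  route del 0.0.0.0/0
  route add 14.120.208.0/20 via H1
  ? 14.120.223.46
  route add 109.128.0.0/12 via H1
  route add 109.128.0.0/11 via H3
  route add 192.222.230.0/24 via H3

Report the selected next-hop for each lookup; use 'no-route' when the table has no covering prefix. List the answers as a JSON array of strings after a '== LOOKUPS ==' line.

Process each operation:
  + 192.222.224.0/21 (H6) depth=21
  del 192.222.224.0/21 (clear depth 21)
  + 192.222.230.0/24 (H4) depth=24
  Q 192.222.230.0: descend 110000001101111011100110 ; hops seen [H4] ; pick H4
  + 0.0.0.0/0 (H6) depth=0
  + 14.120.0.0/16 (H1) depth=16
  + 14.120.0.0/16 (H3) depth=16
  + 192.222.230.0/23 (H0) depth=23
  Q 76.114.90.111: descend 0 ; hops seen [H6] ; pick H6
  Q 226.191.200.83: descend 11 ; hops seen [H6] ; pick H6
  del 192.222.230.0/23 (clear depth 23)
  + 109.128.0.0/12 (H5) depth=12
  Q 14.120.0.0: descend 0000111001111000 ; hops seen [H6,H3] ; pick H3
  Q 109.128.22.153: descend 011011011000 ; hops seen [H6,H5] ; pick H5
  del 192.222.230.0/24 (clear depth 24)
  del 0.0.0.0/0 (clear depth 0)
  + 14.120.208.0/20 (H1) depth=20
  Q 14.120.223.46: descend 00001110011110001101 ; hops seen [H3,H1] ; pick H1
  + 109.128.0.0/12 (H1) depth=12
  + 109.128.0.0/11 (H3) depth=11
  + 192.222.230.0/24 (H3) depth=24

== LOOKUPS ==
["H4","H6","H6","H3","H5","H1"]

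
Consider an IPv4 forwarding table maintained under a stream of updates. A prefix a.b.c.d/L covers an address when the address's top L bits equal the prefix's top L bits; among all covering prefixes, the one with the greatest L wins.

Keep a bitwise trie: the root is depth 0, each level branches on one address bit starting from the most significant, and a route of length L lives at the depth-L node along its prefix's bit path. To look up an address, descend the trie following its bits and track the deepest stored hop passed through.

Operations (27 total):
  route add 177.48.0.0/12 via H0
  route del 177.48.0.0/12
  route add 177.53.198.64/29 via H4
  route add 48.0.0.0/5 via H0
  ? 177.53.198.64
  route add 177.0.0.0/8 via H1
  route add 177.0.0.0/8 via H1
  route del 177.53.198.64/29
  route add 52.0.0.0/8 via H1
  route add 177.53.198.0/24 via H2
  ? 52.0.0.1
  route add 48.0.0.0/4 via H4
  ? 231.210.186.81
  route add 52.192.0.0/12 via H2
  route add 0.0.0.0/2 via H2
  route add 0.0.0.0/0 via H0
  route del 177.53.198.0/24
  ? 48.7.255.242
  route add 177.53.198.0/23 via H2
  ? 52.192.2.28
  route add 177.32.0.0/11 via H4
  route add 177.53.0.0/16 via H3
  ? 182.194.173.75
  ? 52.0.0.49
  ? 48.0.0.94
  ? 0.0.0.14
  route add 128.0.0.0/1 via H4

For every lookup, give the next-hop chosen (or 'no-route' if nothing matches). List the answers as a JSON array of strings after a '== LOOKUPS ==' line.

Trace:
  + 177.48.0.0/12 (H0) depth=12
  - 177.48.0.0/12 clear@12
  + 177.53.198.64/29 (H4) depth=29
  + 48.0.0.0/5 (H0) depth=5
  Q 177.53.198.64: descend 10110001001101011100011001000 ; hops seen [H4] ; pick H4
  + 177.0.0.0/8 (H1) depth=8
  + 177.0.0.0/8 (H1) depth=8
  - 177.53.198.64/29 clear@29
  + 52.0.0.0/8 (H1) depth=8
  + 177.53.198.0/24 (H2) depth=24
  Q 52.0.0.1: descend 00110100 ; hops seen [H0,H1] ; pick H1
  + 48.0.0.0/4 (H4) depth=4
  Q 231.210.186.81: descend 1 ; hops seen [∅] ; pick no-route
  + 52.192.0.0/12 (H2) depth=12
  + 0.0.0.0/2 (H2) depth=2
  + 0.0.0.0/0 (H0) depth=0
  - 177.53.198.0/24 clear@24
  Q 48.7.255.242: descend 00110 ; hops seen [H0,H2,H4,H0] ; pick H0
  + 177.53.198.0/23 (H2) depth=23
  Q 52.192.2.28: descend 001101001100 ; hops seen [H0,H2,H4,H0,H1,H2] ; pick H2
  + 177.32.0.0/11 (H4) depth=11
  + 177.53.0.0/16 (H3) depth=16
  Q 182.194.173.75: descend 10110 ; hops seen [H0] ; pick H0
  Q 52.0.0.49: descend 00110100 ; hops seen [H0,H2,H4,H0,H1] ; pick H1
  Q 48.0.0.94: descend 00110 ; hops seen [H0,H2,H4,H0] ; pick H0
  Q 0.0.0.14: descend 00 ; hops seen [H0,H2] ; pick H2
  + 128.0.0.0/1 (H4) depth=1

== LOOKUPS ==
["H4","H1","no-route","H0","H2","H0","H1","H0","H2"]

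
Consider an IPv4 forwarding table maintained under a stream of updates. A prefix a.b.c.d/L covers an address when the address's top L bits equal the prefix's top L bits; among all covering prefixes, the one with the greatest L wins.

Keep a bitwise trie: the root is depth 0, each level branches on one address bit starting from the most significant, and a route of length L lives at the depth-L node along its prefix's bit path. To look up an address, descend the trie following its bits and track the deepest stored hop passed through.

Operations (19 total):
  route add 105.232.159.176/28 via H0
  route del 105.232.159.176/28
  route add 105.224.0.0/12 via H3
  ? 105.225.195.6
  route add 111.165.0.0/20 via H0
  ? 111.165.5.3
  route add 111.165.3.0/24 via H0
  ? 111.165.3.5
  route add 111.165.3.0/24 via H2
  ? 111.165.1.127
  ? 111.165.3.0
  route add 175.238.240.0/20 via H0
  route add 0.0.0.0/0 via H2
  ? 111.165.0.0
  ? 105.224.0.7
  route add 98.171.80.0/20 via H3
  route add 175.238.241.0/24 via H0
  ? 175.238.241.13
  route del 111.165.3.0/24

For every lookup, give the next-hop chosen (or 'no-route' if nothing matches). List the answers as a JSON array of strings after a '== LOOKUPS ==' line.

Apply in order:
  add 105.232.159.176/28 -> H0 at depth 28
  - 105.232.159.176/28 clear@28
  add 105.224.0.0/12 -> H3 at depth 12
  Q 105.225.195.6: descend 011010011110 ; hops seen [H3] ; pick H3
  add 111.165.0.0/20 -> H0 at depth 20
  Q 111.165.5.3: descend 01101111101001010000 ; hops seen [H0] ; pick H0
  add 111.165.3.0/24 -> H0 at depth 24
  Q 111.165.3.5: descend 011011111010010100000011 ; hops seen [H0,H0] ; pick H0
  add 111.165.3.0/24 -> H2 at depth 24
  Q 111.165.1.127: descend 0110111110100101000000 ; hops seen [H0] ; pick H0
  Q 111.165.3.0: descend 011011111010010100000011 ; hops seen [H0,H2] ; pick H2
  add 175.238.240.0/20 -> H0 at depth 20
  add 0.0.0.0/0 -> H2 at depth 0
  Q 111.165.0.0: descend 0110111110100101000000 ; hops seen [H2,H0] ; pick H0
  Q 105.224.0.7: descend 011010011110 ; hops seen [H2,H3] ; pick H3
  add 98.171.80.0/20 -> H3 at depth 20
  add 175.238.241.0/24 -> H0 at depth 24
  Q 175.238.241.13: descend 101011111110111011110001 ; hops seen [H2,H0,H0] ; pick H0
  - 111.165.3.0/24 clear@24

== LOOKUPS ==
["H3","H0","H0","H0","H2","H0","H3","H0"]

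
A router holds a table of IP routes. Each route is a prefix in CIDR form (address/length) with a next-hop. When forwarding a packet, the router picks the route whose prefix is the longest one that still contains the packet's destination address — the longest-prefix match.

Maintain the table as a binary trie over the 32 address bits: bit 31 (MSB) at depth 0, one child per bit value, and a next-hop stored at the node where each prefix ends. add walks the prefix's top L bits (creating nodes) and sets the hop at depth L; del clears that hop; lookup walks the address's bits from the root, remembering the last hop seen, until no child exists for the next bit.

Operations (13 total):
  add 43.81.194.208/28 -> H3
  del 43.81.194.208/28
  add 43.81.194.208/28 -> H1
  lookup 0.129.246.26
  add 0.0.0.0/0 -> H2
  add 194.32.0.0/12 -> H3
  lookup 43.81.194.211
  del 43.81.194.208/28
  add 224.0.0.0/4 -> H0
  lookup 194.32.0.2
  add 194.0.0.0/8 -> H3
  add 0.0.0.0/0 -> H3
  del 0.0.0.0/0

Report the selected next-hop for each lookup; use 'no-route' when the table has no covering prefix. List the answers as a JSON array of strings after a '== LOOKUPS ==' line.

Trace:
  + 43.81.194.208/28 (H3) depth=28
  del 43.81.194.208/28 (clear depth 28)
  + 43.81.194.208/28 (H1) depth=28
  Q 0.129.246.26: descend 00 ; hops seen [∅] ; pick no-route
  + 0.0.0.0/0 (H2) depth=0
  + 194.32.0.0/12 (H3) depth=12
  Q 43.81.194.211: descend 0010101101010001110000101101 ; hops seen [H2,H1] ; pick H1
  del 43.81.194.208/28 (clear depth 28)
  + 224.0.0.0/4 (H0) depth=4
  Q 194.32.0.2: descend 110000100010 ; hops seen [H2,H3] ; pick H3
  + 194.0.0.0/8 (H3) depth=8
  + 0.0.0.0/0 (H3) depth=0
  del 0.0.0.0/0 (clear depth 0)

== LOOKUPS ==
["no-route","H1","H3"]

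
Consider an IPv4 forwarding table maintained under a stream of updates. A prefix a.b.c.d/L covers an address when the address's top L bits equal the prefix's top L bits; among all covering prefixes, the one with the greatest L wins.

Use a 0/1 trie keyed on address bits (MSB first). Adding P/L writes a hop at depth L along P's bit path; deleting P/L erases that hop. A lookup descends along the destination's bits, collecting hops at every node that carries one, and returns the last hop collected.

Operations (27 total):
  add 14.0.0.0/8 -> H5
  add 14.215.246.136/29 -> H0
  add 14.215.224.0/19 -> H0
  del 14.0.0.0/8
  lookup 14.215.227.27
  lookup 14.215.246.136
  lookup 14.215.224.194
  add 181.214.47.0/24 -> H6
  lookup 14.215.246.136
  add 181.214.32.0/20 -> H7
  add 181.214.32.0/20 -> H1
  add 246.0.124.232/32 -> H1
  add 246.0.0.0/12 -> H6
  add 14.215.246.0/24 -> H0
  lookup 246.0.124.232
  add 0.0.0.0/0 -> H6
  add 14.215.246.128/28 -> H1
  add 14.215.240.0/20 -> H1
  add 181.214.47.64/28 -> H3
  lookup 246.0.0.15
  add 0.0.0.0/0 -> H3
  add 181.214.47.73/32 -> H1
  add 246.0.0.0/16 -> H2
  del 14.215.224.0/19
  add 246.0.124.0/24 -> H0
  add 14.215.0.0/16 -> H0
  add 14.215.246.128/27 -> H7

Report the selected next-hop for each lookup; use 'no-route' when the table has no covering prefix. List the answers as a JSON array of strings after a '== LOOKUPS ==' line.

Apply in order:
  + 14.0.0.0/8 (H5) depth=8
  + 14.215.246.136/29 (H0) depth=29
  + 14.215.224.0/19 (H0) depth=19
  - 14.0.0.0/8 clear@8
  ? 14.215.227.27  path d0:-→d1:-→d2:-→d3:-→d4:-→d5:-→d6:-→d7:-→d8:-→d9:-→d10:-→d11:-→d12:-→d13:-→d14:-→d15:-→d16:-→d17:-→d18:-→d19:H0  best=H0
  ? 14.215.246.136  path d0:-→d1:-→d2:-→d3:-→d4:-→d5:-→d6:-→d7:-→d8:-→d9:-→d10:-→d11:-→d12:-→d13:-→d14:-→d15:-→d16:-→d17:-→d18:-→d19:H0→d20:-→d21:-→d22:-→d23:-→d24:-→d25:-→d26:-→d27:-→d28:-→d29:H0  best=H0
  ? 14.215.224.194  path d0:-→d1:-→d2:-→d3:-→d4:-→d5:-→d6:-→d7:-→d8:-→d9:-→d10:-→d11:-→d12:-→d13:-→d14:-→d15:-→d16:-→d17:-→d18:-→d19:H0  best=H0
  + 181.214.47.0/24 (H6) depth=24
  ? 14.215.246.136  path d0:-→d1:-→d2:-→d3:-→d4:-→d5:-→d6:-→d7:-→d8:-→d9:-→d10:-→d11:-→d12:-→d13:-→d14:-→d15:-→d16:-→d17:-→d18:-→d19:H0→d20:-→d21:-→d22:-→d23:-→d24:-→d25:-→d26:-→d27:-→d28:-→d29:H0  best=H0
  + 181.214.32.0/20 (H7) depth=20
  + 181.214.32.0/20 (H1) depth=20
  + 246.0.124.232/32 (H1) depth=32
  + 246.0.0.0/12 (H6) depth=12
  + 14.215.246.0/24 (H0) depth=24
  ? 246.0.124.232  path d0:-→d1:-→d2:-→d3:-→d4:-→d5:-→d6:-→d7:-→d8:-→d9:-→d10:-→d11:-→d12:H6→d13:-→d14:-→d15:-→d16:-→d17:-→d18:-→d19:-→d20:-→d21:-→d22:-→d23:-→d24:-→d25:-→d26:-→d27:-→d28:-→d29:-→d30:-→d31:-→d32:H1  best=H1
  + 0.0.0.0/0 (H6) depth=0
  + 14.215.246.128/28 (H1) depth=28
  + 14.215.240.0/20 (H1) depth=20
  + 181.214.47.64/28 (H3) depth=28
  ? 246.0.0.15  path d0:H6→d1:-→d2:-→d3:-→d4:-→d5:-→d6:-→d7:-→d8:-→d9:-→d10:-→d11:-→d12:H6→d13:-→d14:-→d15:-→d16:-→d17:-  best=H6
  + 0.0.0.0/0 (H3) depth=0
  + 181.214.47.73/32 (H1) depth=32
  + 246.0.0.0/16 (H2) depth=16
  - 14.215.224.0/19 clear@19
  + 246.0.124.0/24 (H0) depth=24
  + 14.215.0.0/16 (H0) depth=16
  + 14.215.246.128/27 (H7) depth=27

== LOOKUPS ==
["H0","H0","H0","H0","H1","H6"]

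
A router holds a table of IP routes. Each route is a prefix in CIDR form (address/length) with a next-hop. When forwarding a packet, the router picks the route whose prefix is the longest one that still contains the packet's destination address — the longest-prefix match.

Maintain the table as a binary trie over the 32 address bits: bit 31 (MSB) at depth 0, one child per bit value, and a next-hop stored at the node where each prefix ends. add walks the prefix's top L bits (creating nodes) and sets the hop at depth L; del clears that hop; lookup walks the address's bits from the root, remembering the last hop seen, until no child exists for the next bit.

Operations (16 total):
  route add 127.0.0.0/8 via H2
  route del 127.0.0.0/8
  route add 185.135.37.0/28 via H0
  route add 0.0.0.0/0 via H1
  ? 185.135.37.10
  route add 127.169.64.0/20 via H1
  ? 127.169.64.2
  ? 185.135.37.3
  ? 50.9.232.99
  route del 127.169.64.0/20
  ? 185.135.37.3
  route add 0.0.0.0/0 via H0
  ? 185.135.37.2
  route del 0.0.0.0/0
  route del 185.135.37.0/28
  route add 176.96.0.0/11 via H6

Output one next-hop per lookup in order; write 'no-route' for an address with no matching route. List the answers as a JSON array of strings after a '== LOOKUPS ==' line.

Process each operation:
  add 127.0.0.0/8 -> H2 at depth 8
  - 127.0.0.0/8 clear@8
  add 185.135.37.0/28 -> H0 at depth 28
  add 0.0.0.0/0 -> H1 at depth 0
  lookup 185.135.37.10: bits 1011100110000111001001010000 walk d0:H1→d1:-→d2:-→d3:-→d4:-→d5:-→d6:-→d7:-→d8:-→d9:-→d10:-→d11:-→d12:-→d13:-→d14:-→d15:-→d16:-→d17:-→d18:-→d19:-→d20:-→d21:-→d22:-→d23:-→d24:-→d25:-→d26:-→d27:-→d28:H0 -> H0
  add 127.169.64.0/20 -> H1 at depth 20
  lookup 127.169.64.2: bits 01111111101010010100 walk d0:H1→d1:-→d2:-→d3:-→d4:-→d5:-→d6:-→d7:-→d8:-→d9:-→d10:-→d11:-→d12:-→d13:-→d14:-→d15:-→d16:-→d17:-→d18:-→d19:-→d20:H1 -> H1
  lookup 185.135.37.3: bits 1011100110000111001001010000 walk d0:H1→d1:-→d2:-→d3:-→d4:-→d5:-→d6:-→d7:-→d8:-→d9:-→d10:-→d11:-→d12:-→d13:-→d14:-→d15:-→d16:-→d17:-→d18:-→d19:-→d20:-→d21:-→d22:-→d23:-→d24:-→d25:-→d26:-→d27:-→d28:H0 -> H0
  lookup 50.9.232.99: bits 0 walk d0:H1→d1:- -> H1
  - 127.169.64.0/20 clear@20
  lookup 185.135.37.3: bits 1011100110000111001001010000 walk d0:H1→d1:-→d2:-→d3:-→d4:-→d5:-→d6:-→d7:-→d8:-→d9:-→d10:-→d11:-→d12:-→d13:-→d14:-→d15:-→d16:-→d17:-→d18:-→d19:-→d20:-→d21:-→d22:-→d23:-→d24:-→d25:-→d26:-→d27:-→d28:H0 -> H0
  add 0.0.0.0/0 -> H0 at depth 0
  lookup 185.135.37.2: bits 1011100110000111001001010000 walk d0:H0→d1:-→d2:-→d3:-→d4:-→d5:-→d6:-→d7:-→d8:-→d9:-→d10:-→d11:-→d12:-→d13:-→d14:-→d15:-→d16:-→d17:-→d18:-→d19:-→d20:-→d21:-→d22:-→d23:-→d24:-→d25:-→d26:-→d27:-→d28:H0 -> H0
  - 0.0.0.0/0 clear@0
  - 185.135.37.0/28 clear@28
  add 176.96.0.0/11 -> H6 at depth 11

== LOOKUPS ==
["H0","H1","H0","H1","H0","H0"]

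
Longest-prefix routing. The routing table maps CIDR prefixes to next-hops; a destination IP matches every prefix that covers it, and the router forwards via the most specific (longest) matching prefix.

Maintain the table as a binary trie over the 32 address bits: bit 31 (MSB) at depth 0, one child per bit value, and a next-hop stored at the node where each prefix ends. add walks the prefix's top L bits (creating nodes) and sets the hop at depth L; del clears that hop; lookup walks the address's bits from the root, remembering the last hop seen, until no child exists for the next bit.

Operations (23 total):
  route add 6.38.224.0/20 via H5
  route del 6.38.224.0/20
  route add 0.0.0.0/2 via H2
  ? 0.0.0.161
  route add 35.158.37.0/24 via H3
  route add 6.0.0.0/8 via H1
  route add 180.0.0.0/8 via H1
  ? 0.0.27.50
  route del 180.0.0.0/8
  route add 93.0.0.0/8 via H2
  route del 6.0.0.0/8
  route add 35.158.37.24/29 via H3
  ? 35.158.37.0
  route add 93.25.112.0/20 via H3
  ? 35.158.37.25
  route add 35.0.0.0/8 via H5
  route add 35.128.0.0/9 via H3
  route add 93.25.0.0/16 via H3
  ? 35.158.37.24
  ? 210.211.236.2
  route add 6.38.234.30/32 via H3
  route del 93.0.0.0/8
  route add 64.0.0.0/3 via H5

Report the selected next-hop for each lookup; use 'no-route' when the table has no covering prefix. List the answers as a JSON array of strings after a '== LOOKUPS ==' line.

Process each operation:
  add 6.38.224.0/20 -> H5 at depth 20
  - 6.38.224.0/20 clear@20
  add 0.0.0.0/2 -> H2 at depth 2
  ? 0.0.0.161  path d0:-→d1:-→d2:H2→d3:-→d4:-→d5:-  best=H2
  add 35.158.37.0/24 -> H3 at depth 24
  add 6.0.0.0/8 -> H1 at depth 8
  add 180.0.0.0/8 -> H1 at depth 8
  ? 0.0.27.50  path d0:-→d1:-→d2:H2→d3:-→d4:-→d5:-  best=H2
  - 180.0.0.0/8 clear@8
  add 93.0.0.0/8 -> H2 at depth 8
  - 6.0.0.0/8 clear@8
  add 35.158.37.24/29 -> H3 at depth 29
  ? 35.158.37.0  path d0:-→d1:-→d2:H2→d3:-→d4:-→d5:-→d6:-→d7:-→d8:-→d9:-→d10:-→d11:-→d12:-→d13:-→d14:-→d15:-→d16:-→d17:-→d18:-→d19:-→d20:-→d21:-→d22:-→d23:-→d24:H3→d25:-→d26:-→d27:-  best=H3
  add 93.25.112.0/20 -> H3 at depth 20
  ? 35.158.37.25  path d0:-→d1:-→d2:H2→d3:-→d4:-→d5:-→d6:-→d7:-→d8:-→d9:-→d10:-→d11:-→d12:-→d13:-→d14:-→d15:-→d16:-→d17:-→d18:-→d19:-→d20:-→d21:-→d22:-→d23:-→d24:H3→d25:-→d26:-→d27:-→d28:-→d29:H3  best=H3
  add 35.0.0.0/8 -> H5 at depth 8
  add 35.128.0.0/9 -> H3 at depth 9
  add 93.25.0.0/16 -> H3 at depth 16
  ? 35.158.37.24  path d0:-→d1:-→d2:H2→d3:-→d4:-→d5:-→d6:-→d7:-→d8:H5→d9:H3→d10:-→d11:-→d12:-→d13:-→d14:-→d15:-→d16:-→d17:-→d18:-→d19:-→d20:-→d21:-→d22:-→d23:-→d24:H3→d25:-→d26:-→d27:-→d28:-→d29:H3  best=H3
  ? 210.211.236.2  path d0:-→d1:-  best=no-route
  add 6.38.234.30/32 -> H3 at depth 32
  - 93.0.0.0/8 clear@8
  add 64.0.0.0/3 -> H5 at depth 3

== LOOKUPS ==
["H2","H2","H3","H3","H3","no-route"]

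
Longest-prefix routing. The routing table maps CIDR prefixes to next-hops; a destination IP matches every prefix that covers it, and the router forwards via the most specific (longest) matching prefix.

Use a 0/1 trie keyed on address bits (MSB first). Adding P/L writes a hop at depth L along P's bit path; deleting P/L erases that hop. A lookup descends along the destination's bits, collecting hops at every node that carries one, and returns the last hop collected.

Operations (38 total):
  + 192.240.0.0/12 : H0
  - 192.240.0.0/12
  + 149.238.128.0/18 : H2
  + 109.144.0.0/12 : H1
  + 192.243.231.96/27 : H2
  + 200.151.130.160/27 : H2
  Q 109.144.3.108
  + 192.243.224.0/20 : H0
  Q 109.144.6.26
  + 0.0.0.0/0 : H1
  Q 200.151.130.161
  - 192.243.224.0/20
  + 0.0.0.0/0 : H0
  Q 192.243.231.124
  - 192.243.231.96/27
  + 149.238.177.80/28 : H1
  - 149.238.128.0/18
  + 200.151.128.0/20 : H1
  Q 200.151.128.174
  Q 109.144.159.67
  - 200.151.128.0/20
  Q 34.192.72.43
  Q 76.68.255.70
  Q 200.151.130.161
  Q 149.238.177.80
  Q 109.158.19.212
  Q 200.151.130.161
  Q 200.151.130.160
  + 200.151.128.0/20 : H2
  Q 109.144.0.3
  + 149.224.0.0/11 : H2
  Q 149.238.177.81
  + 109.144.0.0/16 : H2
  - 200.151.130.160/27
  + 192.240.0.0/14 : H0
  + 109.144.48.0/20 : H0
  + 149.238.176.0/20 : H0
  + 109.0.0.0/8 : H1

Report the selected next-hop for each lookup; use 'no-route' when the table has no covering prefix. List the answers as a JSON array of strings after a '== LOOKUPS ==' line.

Apply in order:
  + 192.240.0.0/12 (H0) depth=12
  del 192.240.0.0/12 (clear depth 12)
  + 149.238.128.0/18 (H2) depth=18
  + 109.144.0.0/12 (H1) depth=12
  + 192.243.231.96/27 (H2) depth=27
  + 200.151.130.160/27 (H2) depth=27
  Q 109.144.3.108: descend 011011011001 ; hops seen [H1] ; pick H1
  + 192.243.224.0/20 (H0) depth=20
  Q 109.144.6.26: descend 011011011001 ; hops seen [H1] ; pick H1
  + 0.0.0.0/0 (H1) depth=0
  Q 200.151.130.161: descend 110010001001011110000010101 ; hops seen [H1,H2] ; pick H2
  del 192.243.224.0/20 (clear depth 20)
  + 0.0.0.0/0 (H0) depth=0
  Q 192.243.231.124: descend 110000001111001111100111011 ; hops seen [H0,H2] ; pick H2
  del 192.243.231.96/27 (clear depth 27)
  + 149.238.177.80/28 (H1) depth=28
  del 149.238.128.0/18 (clear depth 18)
  + 200.151.128.0/20 (H1) depth=20
  Q 200.151.128.174: descend 1100100010010111100000 ; hops seen [H0,H1] ; pick H1
  Q 109.144.159.67: descend 011011011001 ; hops seen [H0,H1] ; pick H1
  del 200.151.128.0/20 (clear depth 20)
  Q 34.192.72.43: descend 0 ; hops seen [H0] ; pick H0
  Q 76.68.255.70: descend 01 ; hops seen [H0] ; pick H0
  Q 200.151.130.161: descend 110010001001011110000010101 ; hops seen [H0,H2] ; pick H2
  Q 149.238.177.80: descend 1001010111101110101100010101 ; hops seen [H0,H1] ; pick H1
  Q 109.158.19.212: descend 011011011001 ; hops seen [H0,H1] ; pick H1
  Q 200.151.130.161: descend 110010001001011110000010101 ; hops seen [H0,H2] ; pick H2
  Q 200.151.130.160: descend 110010001001011110000010101 ; hops seen [H0,H2] ; pick H2
  + 200.151.128.0/20 (H2) depth=20
  Q 109.144.0.3: descend 011011011001 ; hops seen [H0,H1] ; pick H1
  + 149.224.0.0/11 (H2) depth=11
  Q 149.238.177.81: descend 1001010111101110101100010101 ; hops seen [H0,H2,H1] ; pick H1
  + 109.144.0.0/16 (H2) depth=16
  del 200.151.130.160/27 (clear depth 27)
  + 192.240.0.0/14 (H0) depth=14
  + 109.144.48.0/20 (H0) depth=20
  + 149.238.176.0/20 (H0) depth=20
  + 109.0.0.0/8 (H1) depth=8

== LOOKUPS ==
["H1","H1","H2","H2","H1","H1","H0","H0","H2","H1","H1","H2","H2","H1","H1"]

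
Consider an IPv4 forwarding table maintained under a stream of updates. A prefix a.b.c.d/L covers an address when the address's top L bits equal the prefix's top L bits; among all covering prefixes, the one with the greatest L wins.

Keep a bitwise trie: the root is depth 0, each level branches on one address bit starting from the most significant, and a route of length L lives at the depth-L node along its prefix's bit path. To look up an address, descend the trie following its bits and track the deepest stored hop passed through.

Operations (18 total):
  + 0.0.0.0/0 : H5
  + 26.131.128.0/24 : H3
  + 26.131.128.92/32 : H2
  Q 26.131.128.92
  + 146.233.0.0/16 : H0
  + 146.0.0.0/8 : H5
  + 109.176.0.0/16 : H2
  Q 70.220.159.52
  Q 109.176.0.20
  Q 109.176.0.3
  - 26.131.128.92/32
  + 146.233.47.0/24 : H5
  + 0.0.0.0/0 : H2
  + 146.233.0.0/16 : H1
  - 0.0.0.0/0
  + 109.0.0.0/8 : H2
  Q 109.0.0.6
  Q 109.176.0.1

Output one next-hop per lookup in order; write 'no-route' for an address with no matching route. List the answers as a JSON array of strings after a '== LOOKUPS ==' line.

Apply in order:
  add 0.0.0.0/0 -> H5 at depth 0
  add 26.131.128.0/24 -> H3 at depth 24
  add 26.131.128.92/32 -> H2 at depth 32
  lookup 26.131.128.92: bits 00011010100000111000000001011100 walk d0:H5→d1:-→d2:-→d3:-→d4:-→d5:-→d6:-→d7:-→d8:-→d9:-→d10:-→d11:-→d12:-→d13:-→d14:-→d15:-→d16:-→d17:-→d18:-→d19:-→d20:-→d21:-→d22:-→d23:-→d24:H3→d25:-→d26:-→d27:-→d28:-→d29:-→d30:-→d31:-→d32:H2 -> H2
  add 146.233.0.0/16 -> H0 at depth 16
  add 146.0.0.0/8 -> H5 at depth 8
  add 109.176.0.0/16 -> H2 at depth 16
  lookup 70.220.159.52: bits 01 walk d0:H5→d1:-→d2:- -> H5
  lookup 109.176.0.20: bits 0110110110110000 walk d0:H5→d1:-→d2:-→d3:-→d4:-→d5:-→d6:-→d7:-→d8:-→d9:-→d10:-→d11:-→d12:-→d13:-→d14:-→d15:-→d16:H2 -> H2
  lookup 109.176.0.3: bits 0110110110110000 walk d0:H5→d1:-→d2:-→d3:-→d4:-→d5:-→d6:-→d7:-→d8:-→d9:-→d10:-→d11:-→d12:-→d13:-→d14:-→d15:-→d16:H2 -> H2
  - 26.131.128.92/32 clear@32
  add 146.233.47.0/24 -> H5 at depth 24
  add 0.0.0.0/0 -> H2 at depth 0
  add 146.233.0.0/16 -> H1 at depth 16
  - 0.0.0.0/0 clear@0
  add 109.0.0.0/8 -> H2 at depth 8
  lookup 109.0.0.6: bits 01101101 walk d0:-→d1:-→d2:-→d3:-→d4:-→d5:-→d6:-→d7:-→d8:H2 -> H2
  lookup 109.176.0.1: bits 0110110110110000 walk d0:-→d1:-→d2:-→d3:-→d4:-→d5:-→d6:-→d7:-→d8:H2→d9:-→d10:-→d11:-→d12:-→d13:-→d14:-→d15:-→d16:H2 -> H2

== LOOKUPS ==
["H2","H5","H2","H2","H2","H2"]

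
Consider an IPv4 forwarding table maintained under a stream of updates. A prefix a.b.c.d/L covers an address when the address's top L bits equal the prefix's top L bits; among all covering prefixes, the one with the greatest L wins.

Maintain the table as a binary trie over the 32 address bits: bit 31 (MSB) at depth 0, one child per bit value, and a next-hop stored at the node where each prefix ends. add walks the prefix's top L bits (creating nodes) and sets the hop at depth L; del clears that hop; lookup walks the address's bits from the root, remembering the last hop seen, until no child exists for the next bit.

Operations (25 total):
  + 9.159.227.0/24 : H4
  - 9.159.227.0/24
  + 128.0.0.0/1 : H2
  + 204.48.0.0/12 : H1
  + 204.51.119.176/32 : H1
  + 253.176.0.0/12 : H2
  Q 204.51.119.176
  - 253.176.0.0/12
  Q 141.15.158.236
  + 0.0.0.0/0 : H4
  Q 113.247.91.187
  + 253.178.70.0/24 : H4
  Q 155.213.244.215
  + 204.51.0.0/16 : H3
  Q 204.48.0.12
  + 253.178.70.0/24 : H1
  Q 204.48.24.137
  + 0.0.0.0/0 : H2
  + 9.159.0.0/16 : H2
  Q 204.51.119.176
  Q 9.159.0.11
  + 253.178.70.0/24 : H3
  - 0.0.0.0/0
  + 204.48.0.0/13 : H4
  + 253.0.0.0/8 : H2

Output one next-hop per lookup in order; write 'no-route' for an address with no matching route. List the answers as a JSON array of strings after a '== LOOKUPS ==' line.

Process each operation:
  add 9.159.227.0/24 -> H4 at depth 24
  del 9.159.227.0/24 (clear depth 24)
  add 128.0.0.0/1 -> H2 at depth 1
  add 204.48.0.0/12 -> H1 at depth 12
  add 204.51.119.176/32 -> H1 at depth 32
  add 253.176.0.0/12 -> H2 at depth 12
  Q 204.51.119.176: descend 11001100001100110111011110110000 ; hops seen [H2,H1,H1] ; pick H1
  del 253.176.0.0/12 (clear depth 12)
  Q 141.15.158.236: descend 1 ; hops seen [H2] ; pick H2
  add 0.0.0.0/0 -> H4 at depth 0
  Q 113.247.91.187: descend 0 ; hops seen [H4] ; pick H4
  add 253.178.70.0/24 -> H4 at depth 24
  Q 155.213.244.215: descend 1 ; hops seen [H4,H2] ; pick H2
  add 204.51.0.0/16 -> H3 at depth 16
  Q 204.48.0.12: descend 11001100001100 ; hops seen [H4,H2,H1] ; pick H1
  add 253.178.70.0/24 -> H1 at depth 24
  Q 204.48.24.137: descend 11001100001100 ; hops seen [H4,H2,H1] ; pick H1
  add 0.0.0.0/0 -> H2 at depth 0
  add 9.159.0.0/16 -> H2 at depth 16
  Q 204.51.119.176: descend 11001100001100110111011110110000 ; hops seen [H2,H2,H1,H3,H1] ; pick H1
  Q 9.159.0.11: descend 0000100110011111 ; hops seen [H2,H2] ; pick H2
  add 253.178.70.0/24 -> H3 at depth 24
  del 0.0.0.0/0 (clear depth 0)
  add 204.48.0.0/13 -> H4 at depth 13
  add 253.0.0.0/8 -> H2 at depth 8

== LOOKUPS ==
["H1","H2","H4","H2","H1","H1","H1","H2"]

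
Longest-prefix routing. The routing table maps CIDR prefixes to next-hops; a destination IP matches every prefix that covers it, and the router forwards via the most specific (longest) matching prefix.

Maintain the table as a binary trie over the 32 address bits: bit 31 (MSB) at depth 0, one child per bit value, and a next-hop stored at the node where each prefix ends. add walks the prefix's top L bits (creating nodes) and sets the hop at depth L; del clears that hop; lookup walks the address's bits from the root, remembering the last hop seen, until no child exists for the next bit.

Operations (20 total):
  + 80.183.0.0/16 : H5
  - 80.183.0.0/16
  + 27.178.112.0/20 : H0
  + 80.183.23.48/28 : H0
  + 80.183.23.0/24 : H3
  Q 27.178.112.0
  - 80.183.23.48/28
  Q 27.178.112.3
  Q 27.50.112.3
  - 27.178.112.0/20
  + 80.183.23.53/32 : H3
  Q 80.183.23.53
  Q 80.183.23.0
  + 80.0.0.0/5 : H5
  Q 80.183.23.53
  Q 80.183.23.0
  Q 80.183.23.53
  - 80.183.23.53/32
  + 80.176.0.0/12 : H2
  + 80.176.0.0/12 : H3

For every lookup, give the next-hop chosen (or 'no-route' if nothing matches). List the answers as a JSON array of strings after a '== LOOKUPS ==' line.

Apply in order:
  + 80.183.0.0/16 (H5) depth=16
  del 80.183.0.0/16 (clear depth 16)
  + 27.178.112.0/20 (H0) depth=20
  + 80.183.23.48/28 (H0) depth=28
  + 80.183.23.0/24 (H3) depth=24
  lookup 27.178.112.0: bits 00011011101100100111 walk d0:-→d1:-→d2:-→d3:-→d4:-→d5:-→d6:-→d7:-→d8:-→d9:-→d10:-→d11:-→d12:-→d13:-→d14:-→d15:-→d16:-→d17:-→d18:-→d19:-→d20:H0 -> H0
  del 80.183.23.48/28 (clear depth 28)
  lookup 27.178.112.3: bits 00011011101100100111 walk d0:-→d1:-→d2:-→d3:-→d4:-→d5:-→d6:-→d7:-→d8:-→d9:-→d10:-→d11:-→d12:-→d13:-→d14:-→d15:-→d16:-→d17:-→d18:-→d19:-→d20:H0 -> H0
  lookup 27.50.112.3: bits 00011011 walk d0:-→d1:-→d2:-→d3:-→d4:-→d5:-→d6:-→d7:-→d8:- -> no-route
  del 27.178.112.0/20 (clear depth 20)
  + 80.183.23.53/32 (H3) depth=32
  lookup 80.183.23.53: bits 01010000101101110001011100110101 walk d0:-→d1:-→d2:-→d3:-→d4:-→d5:-→d6:-→d7:-→d8:-→d9:-→d10:-→d11:-→d12:-→d13:-→d14:-→d15:-→d16:-→d17:-→d18:-→d19:-→d20:-→d21:-→d22:-→d23:-→d24:H3→d25:-→d26:-→d27:-→d28:-→d29:-→d30:-→d31:-→d32:H3 -> H3
  lookup 80.183.23.0: bits 01010000101101110001011100 walk d0:-→d1:-→d2:-→d3:-→d4:-→d5:-→d6:-→d7:-→d8:-→d9:-→d10:-→d11:-→d12:-→d13:-→d14:-→d15:-→d16:-→d17:-→d18:-→d19:-→d20:-→d21:-→d22:-→d23:-→d24:H3→d25:-→d26:- -> H3
  + 80.0.0.0/5 (H5) depth=5
  lookup 80.183.23.53: bits 01010000101101110001011100110101 walk d0:-→d1:-→d2:-→d3:-→d4:-→d5:H5→d6:-→d7:-→d8:-→d9:-→d10:-→d11:-→d12:-→d13:-→d14:-→d15:-→d16:-→d17:-→d18:-→d19:-→d20:-→d21:-→d22:-→d23:-→d24:H3→d25:-→d26:-→d27:-→d28:-→d29:-→d30:-→d31:-→d32:H3 -> H3
  lookup 80.183.23.0: bits 01010000101101110001011100 walk d0:-→d1:-→d2:-→d3:-→d4:-→d5:H5→d6:-→d7:-→d8:-→d9:-→d10:-→d11:-→d12:-→d13:-→d14:-→d15:-→d16:-→d17:-→d18:-→d19:-→d20:-→d21:-→d22:-→d23:-→d24:H3→d25:-→d26:- -> H3
  lookup 80.183.23.53: bits 01010000101101110001011100110101 walk d0:-→d1:-→d2:-→d3:-→d4:-→d5:H5→d6:-→d7:-→d8:-→d9:-→d10:-→d11:-→d12:-→d13:-→d14:-→d15:-→d16:-→d17:-→d18:-→d19:-→d20:-→d21:-→d22:-→d23:-→d24:H3→d25:-→d26:-→d27:-→d28:-→d29:-→d30:-→d31:-→d32:H3 -> H3
  del 80.183.23.53/32 (clear depth 32)
  + 80.176.0.0/12 (H2) depth=12
  + 80.176.0.0/12 (H3) depth=12

== LOOKUPS ==
["H0","H0","no-route","H3","H3","H3","H3","H3"]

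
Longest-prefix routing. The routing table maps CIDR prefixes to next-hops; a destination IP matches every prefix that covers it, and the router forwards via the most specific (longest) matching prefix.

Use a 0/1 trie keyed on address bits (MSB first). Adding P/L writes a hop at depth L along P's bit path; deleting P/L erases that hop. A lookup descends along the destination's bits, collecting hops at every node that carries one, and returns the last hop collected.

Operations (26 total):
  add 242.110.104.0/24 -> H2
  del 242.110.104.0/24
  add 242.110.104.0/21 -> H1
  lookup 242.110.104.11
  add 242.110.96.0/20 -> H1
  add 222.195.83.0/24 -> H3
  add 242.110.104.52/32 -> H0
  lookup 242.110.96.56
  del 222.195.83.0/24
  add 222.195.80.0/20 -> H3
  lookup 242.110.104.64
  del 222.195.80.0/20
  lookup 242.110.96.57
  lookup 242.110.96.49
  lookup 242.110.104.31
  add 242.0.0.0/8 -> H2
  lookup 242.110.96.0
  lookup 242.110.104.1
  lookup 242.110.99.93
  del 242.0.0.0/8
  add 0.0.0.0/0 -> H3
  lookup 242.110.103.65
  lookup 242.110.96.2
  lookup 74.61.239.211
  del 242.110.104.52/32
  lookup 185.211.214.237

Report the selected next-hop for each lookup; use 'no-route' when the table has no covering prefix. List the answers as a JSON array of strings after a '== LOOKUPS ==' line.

Trace:
  + 242.110.104.0/24 (H2) depth=24
  del 242.110.104.0/24 (clear depth 24)
  + 242.110.104.0/21 (H1) depth=21
  ? 242.110.104.11  path d0:-→d1:-→d2:-→d3:-→d4:-→d5:-→d6:-→d7:-→d8:-→d9:-→d10:-→d11:-→d12:-→d13:-→d14:-→d15:-→d16:-→d17:-→d18:-→d19:-→d20:-→d21:H1→d22:-→d23:-→d24:-  best=H1
  + 242.110.96.0/20 (H1) depth=20
  + 222.195.83.0/24 (H3) depth=24
  + 242.110.104.52/32 (H0) depth=32
  ? 242.110.96.56  path d0:-→d1:-→d2:-→d3:-→d4:-→d5:-→d6:-→d7:-→d8:-→d9:-→d10:-→d11:-→d12:-→d13:-→d14:-→d15:-→d16:-→d17:-→d18:-→d19:-→d20:H1  best=H1
  del 222.195.83.0/24 (clear depth 24)
  + 222.195.80.0/20 (H3) depth=20
  ? 242.110.104.64  path d0:-→d1:-→d2:-→d3:-→d4:-→d5:-→d6:-→d7:-→d8:-→d9:-→d10:-→d11:-→d12:-→d13:-→d14:-→d15:-→d16:-→d17:-→d18:-→d19:-→d20:H1→d21:H1→d22:-→d23:-→d24:-→d25:-  best=H1
  del 222.195.80.0/20 (clear depth 20)
  ? 242.110.96.57  path d0:-→d1:-→d2:-→d3:-→d4:-→d5:-→d6:-→d7:-→d8:-→d9:-→d10:-→d11:-→d12:-→d13:-→d14:-→d15:-→d16:-→d17:-→d18:-→d19:-→d20:H1  best=H1
  ? 242.110.96.49  path d0:-→d1:-→d2:-→d3:-→d4:-→d5:-→d6:-→d7:-→d8:-→d9:-→d10:-→d11:-→d12:-→d13:-→d14:-→d15:-→d16:-→d17:-→d18:-→d19:-→d20:H1  best=H1
  ? 242.110.104.31  path d0:-→d1:-→d2:-→d3:-→d4:-→d5:-→d6:-→d7:-→d8:-→d9:-→d10:-→d11:-→d12:-→d13:-→d14:-→d15:-→d16:-→d17:-→d18:-→d19:-→d20:H1→d21:H1→d22:-→d23:-→d24:-→d25:-→d26:-  best=H1
  + 242.0.0.0/8 (H2) depth=8
  ? 242.110.96.0  path d0:-→d1:-→d2:-→d3:-→d4:-→d5:-→d6:-→d7:-→d8:H2→d9:-→d10:-→d11:-→d12:-→d13:-→d14:-→d15:-→d16:-→d17:-→d18:-→d19:-→d20:H1  best=H1
  ? 242.110.104.1  path d0:-→d1:-→d2:-→d3:-→d4:-→d5:-→d6:-→d7:-→d8:H2→d9:-→d10:-→d11:-→d12:-→d13:-→d14:-→d15:-→d16:-→d17:-→d18:-→d19:-→d20:H1→d21:H1→d22:-→d23:-→d24:-→d25:-→d26:-  best=H1
  ? 242.110.99.93  path d0:-→d1:-→d2:-→d3:-→d4:-→d5:-→d6:-→d7:-→d8:H2→d9:-→d10:-→d11:-→d12:-→d13:-→d14:-→d15:-→d16:-→d17:-→d18:-→d19:-→d20:H1  best=H1
  del 242.0.0.0/8 (clear depth 8)
  + 0.0.0.0/0 (H3) depth=0
  ? 242.110.103.65  path d0:H3→d1:-→d2:-→d3:-→d4:-→d5:-→d6:-→d7:-→d8:-→d9:-→d10:-→d11:-→d12:-→d13:-→d14:-→d15:-→d16:-→d17:-→d18:-→d19:-→d20:H1  best=H1
  ? 242.110.96.2  path d0:H3→d1:-→d2:-→d3:-→d4:-→d5:-→d6:-→d7:-→d8:-→d9:-→d10:-→d11:-→d12:-→d13:-→d14:-→d15:-→d16:-→d17:-→d18:-→d19:-→d20:H1  best=H1
  ? 74.61.239.211  path d0:H3  best=H3
  del 242.110.104.52/32 (clear depth 32)
  ? 185.211.214.237  path d0:H3→d1:-  best=H3

== LOOKUPS ==
["H1","H1","H1","H1","H1","H1","H1","H1","H1","H1","H1","H3","H3"]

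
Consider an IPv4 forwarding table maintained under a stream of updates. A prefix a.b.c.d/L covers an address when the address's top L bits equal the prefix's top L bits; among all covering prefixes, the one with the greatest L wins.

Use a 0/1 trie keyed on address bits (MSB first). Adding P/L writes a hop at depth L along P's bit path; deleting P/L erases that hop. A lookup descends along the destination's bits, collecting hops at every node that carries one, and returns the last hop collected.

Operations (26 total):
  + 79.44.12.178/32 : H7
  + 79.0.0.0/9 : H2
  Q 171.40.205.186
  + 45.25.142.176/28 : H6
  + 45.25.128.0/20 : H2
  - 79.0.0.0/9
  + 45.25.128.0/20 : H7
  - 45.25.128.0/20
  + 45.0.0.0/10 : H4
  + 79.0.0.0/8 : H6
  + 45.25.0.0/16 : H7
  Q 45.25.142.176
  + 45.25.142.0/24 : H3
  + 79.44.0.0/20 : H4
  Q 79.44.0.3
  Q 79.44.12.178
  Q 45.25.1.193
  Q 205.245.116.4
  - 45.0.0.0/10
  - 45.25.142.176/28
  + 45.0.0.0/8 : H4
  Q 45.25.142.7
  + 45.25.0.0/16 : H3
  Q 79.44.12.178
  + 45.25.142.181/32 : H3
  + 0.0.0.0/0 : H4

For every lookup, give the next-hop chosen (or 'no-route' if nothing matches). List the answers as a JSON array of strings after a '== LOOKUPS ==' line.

Process each operation:
  add 79.44.12.178/32 -> H7 at depth 32
  add 79.0.0.0/9 -> H2 at depth 9
  ? 171.40.205.186  path d0:-  best=no-route
  add 45.25.142.176/28 -> H6 at depth 28
  add 45.25.128.0/20 -> H2 at depth 20
  del 79.0.0.0/9 (clear depth 9)
  add 45.25.128.0/20 -> H7 at depth 20
  del 45.25.128.0/20 (clear depth 20)
  add 45.0.0.0/10 -> H4 at depth 10
  add 79.0.0.0/8 -> H6 at depth 8
  add 45.25.0.0/16 -> H7 at depth 16
  ? 45.25.142.176  path d0:-→d1:-→d2:-→d3:-→d4:-→d5:-→d6:-→d7:-→d8:-→d9:-→d10:H4→d11:-→d12:-→d13:-→d14:-→d15:-→d16:H7→d17:-→d18:-→d19:-→d20:-→d21:-→d22:-→d23:-→d24:-→d25:-→d26:-→d27:-→d28:H6  best=H6
  add 45.25.142.0/24 -> H3 at depth 24
  add 79.44.0.0/20 -> H4 at depth 20
  ? 79.44.0.3  path d0:-→d1:-→d2:-→d3:-→d4:-→d5:-→d6:-→d7:-→d8:H6→d9:-→d10:-→d11:-→d12:-→d13:-→d14:-→d15:-→d16:-→d17:-→d18:-→d19:-→d20:H4  best=H4
  ? 79.44.12.178  path d0:-→d1:-→d2:-→d3:-→d4:-→d5:-→d6:-→d7:-→d8:H6→d9:-→d10:-→d11:-→d12:-→d13:-→d14:-→d15:-→d16:-→d17:-→d18:-→d19:-→d20:H4→d21:-→d22:-→d23:-→d24:-→d25:-→d26:-→d27:-→d28:-→d29:-→d30:-→d31:-→d32:H7  best=H7
  ? 45.25.1.193  path d0:-→d1:-→d2:-→d3:-→d4:-→d5:-→d6:-→d7:-→d8:-→d9:-→d10:H4→d11:-→d12:-→d13:-→d14:-→d15:-→d16:H7  best=H7
  ? 205.245.116.4  path d0:-  best=no-route
  del 45.0.0.0/10 (clear depth 10)
  del 45.25.142.176/28 (clear depth 28)
  add 45.0.0.0/8 -> H4 at depth 8
  ? 45.25.142.7  path d0:-→d1:-→d2:-→d3:-→d4:-→d5:-→d6:-→d7:-→d8:H4→d9:-→d10:-→d11:-→d12:-→d13:-→d14:-→d15:-→d16:H7→d17:-→d18:-→d19:-→d20:-→d21:-→d22:-→d23:-→d24:H3  best=H3
  add 45.25.0.0/16 -> H3 at depth 16
  ? 79.44.12.178  path d0:-→d1:-→d2:-→d3:-→d4:-→d5:-→d6:-→d7:-→d8:H6→d9:-→d10:-→d11:-→d12:-→d13:-→d14:-→d15:-→d16:-→d17:-→d18:-→d19:-→d20:H4→d21:-→d22:-→d23:-→d24:-→d25:-→d26:-→d27:-→d28:-→d29:-→d30:-→d31:-→d32:H7  best=H7
  add 45.25.142.181/32 -> H3 at depth 32
  add 0.0.0.0/0 -> H4 at depth 0

== LOOKUPS ==
["no-route","H6","H4","H7","H7","no-route","H3","H7"]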